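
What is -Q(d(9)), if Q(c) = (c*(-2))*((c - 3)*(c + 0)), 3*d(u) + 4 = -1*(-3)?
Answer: -20/27 ≈ -0.74074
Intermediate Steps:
d(u) = -1/3 (d(u) = -4/3 + (-1*(-3))/3 = -4/3 + (1/3)*3 = -4/3 + 1 = -1/3)
Q(c) = -2*c**2*(-3 + c) (Q(c) = (-2*c)*((-3 + c)*c) = (-2*c)*(c*(-3 + c)) = -2*c**2*(-3 + c))
-Q(d(9)) = -2*(-1/3)**2*(3 - 1*(-1/3)) = -2*(3 + 1/3)/9 = -2*10/(9*3) = -1*20/27 = -20/27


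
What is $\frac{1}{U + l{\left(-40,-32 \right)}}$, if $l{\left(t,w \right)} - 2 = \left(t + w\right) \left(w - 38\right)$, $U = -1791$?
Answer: $\frac{1}{3251} \approx 0.0003076$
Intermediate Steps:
$l{\left(t,w \right)} = 2 + \left(-38 + w\right) \left(t + w\right)$ ($l{\left(t,w \right)} = 2 + \left(t + w\right) \left(w - 38\right) = 2 + \left(t + w\right) \left(-38 + w\right) = 2 + \left(-38 + w\right) \left(t + w\right)$)
$\frac{1}{U + l{\left(-40,-32 \right)}} = \frac{1}{-1791 - \left(-4018 - 1024\right)} = \frac{1}{-1791 + \left(2 + 1024 + 1520 + 1216 + 1280\right)} = \frac{1}{-1791 + 5042} = \frac{1}{3251}$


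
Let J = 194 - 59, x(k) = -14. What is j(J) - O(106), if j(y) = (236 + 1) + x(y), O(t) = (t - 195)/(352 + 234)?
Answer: 130767/586 ≈ 223.15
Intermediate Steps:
J = 135
O(t) = -195/586 + t/586 (O(t) = (-195 + t)/586 = (-195 + t)*(1/586) = -195/586 + t/586)
j(y) = 223 (j(y) = (236 + 1) - 14 = 237 - 14 = 223)
j(J) - O(106) = 223 - (-195/586 + (1/586)*106) = 223 - (-195/586 + 53/293) = 223 - 1*(-89/586) = 223 + 89/586 = 130767/586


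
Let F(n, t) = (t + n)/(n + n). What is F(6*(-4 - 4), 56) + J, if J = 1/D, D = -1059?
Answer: -119/1412 ≈ -0.084278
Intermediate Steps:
F(n, t) = (n + t)/(2*n) (F(n, t) = (n + t)/((2*n)) = (n + t)*(1/(2*n)) = (n + t)/(2*n))
J = -1/1059 (J = 1/(-1059) = -1/1059 ≈ -0.00094429)
F(6*(-4 - 4), 56) + J = (6*(-4 - 4) + 56)/(2*((6*(-4 - 4)))) - 1/1059 = (6*(-8) + 56)/(2*((6*(-8)))) - 1/1059 = (½)*(-48 + 56)/(-48) - 1/1059 = (½)*(-1/48)*8 - 1/1059 = -1/12 - 1/1059 = -119/1412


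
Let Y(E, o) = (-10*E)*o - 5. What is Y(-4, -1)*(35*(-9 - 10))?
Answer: 29925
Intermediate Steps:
Y(E, o) = -5 - 10*E*o (Y(E, o) = -10*E*o - 5 = -5 - 10*E*o)
Y(-4, -1)*(35*(-9 - 10)) = (-5 - 10*(-4)*(-1))*(35*(-9 - 10)) = (-5 - 40)*(35*(-19)) = -45*(-665) = 29925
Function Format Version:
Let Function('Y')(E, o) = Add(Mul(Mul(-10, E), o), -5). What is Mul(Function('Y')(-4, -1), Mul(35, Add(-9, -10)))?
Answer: 29925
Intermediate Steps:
Function('Y')(E, o) = Add(-5, Mul(-10, E, o)) (Function('Y')(E, o) = Add(Mul(-10, E, o), -5) = Add(-5, Mul(-10, E, o)))
Mul(Function('Y')(-4, -1), Mul(35, Add(-9, -10))) = Mul(Add(-5, Mul(-10, -4, -1)), Mul(35, Add(-9, -10))) = Mul(Add(-5, -40), Mul(35, -19)) = Mul(-45, -665) = 29925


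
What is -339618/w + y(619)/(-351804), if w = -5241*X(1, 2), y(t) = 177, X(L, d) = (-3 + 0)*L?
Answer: -13275750427/614601588 ≈ -21.601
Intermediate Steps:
X(L, d) = -3*L
w = 15723 (w = -(-15723) = -5241*(-3) = 15723)
-339618/w + y(619)/(-351804) = -339618/15723 + 177/(-351804) = -339618*1/15723 + 177*(-1/351804) = -113206/5241 - 59/117268 = -13275750427/614601588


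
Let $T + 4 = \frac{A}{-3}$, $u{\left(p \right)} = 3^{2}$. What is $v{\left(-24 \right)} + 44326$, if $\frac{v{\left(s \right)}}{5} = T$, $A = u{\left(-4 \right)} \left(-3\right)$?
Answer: $44351$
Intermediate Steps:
$u{\left(p \right)} = 9$
$A = -27$ ($A = 9 \left(-3\right) = -27$)
$T = 5$ ($T = -4 - \frac{27}{-3} = -4 - -9 = -4 + 9 = 5$)
$v{\left(s \right)} = 25$ ($v{\left(s \right)} = 5 \cdot 5 = 25$)
$v{\left(-24 \right)} + 44326 = 25 + 44326 = 44351$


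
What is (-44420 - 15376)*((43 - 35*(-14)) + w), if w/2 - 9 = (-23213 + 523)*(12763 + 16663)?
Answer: 79848668068884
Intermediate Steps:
w = -1335351862 (w = 18 + 2*((-23213 + 523)*(12763 + 16663)) = 18 + 2*(-22690*29426) = 18 + 2*(-667675940) = 18 - 1335351880 = -1335351862)
(-44420 - 15376)*((43 - 35*(-14)) + w) = (-44420 - 15376)*((43 - 35*(-14)) - 1335351862) = -59796*((43 + 490) - 1335351862) = -59796*(533 - 1335351862) = -59796*(-1335351329) = 79848668068884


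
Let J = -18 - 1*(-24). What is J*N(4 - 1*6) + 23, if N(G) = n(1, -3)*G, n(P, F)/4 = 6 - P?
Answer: -217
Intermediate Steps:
n(P, F) = 24 - 4*P (n(P, F) = 4*(6 - P) = 24 - 4*P)
N(G) = 20*G (N(G) = (24 - 4*1)*G = (24 - 4)*G = 20*G)
J = 6 (J = -18 + 24 = 6)
J*N(4 - 1*6) + 23 = 6*(20*(4 - 1*6)) + 23 = 6*(20*(4 - 6)) + 23 = 6*(20*(-2)) + 23 = 6*(-40) + 23 = -240 + 23 = -217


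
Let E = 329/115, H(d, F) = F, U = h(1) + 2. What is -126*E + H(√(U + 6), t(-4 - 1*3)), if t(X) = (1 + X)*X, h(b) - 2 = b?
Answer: -36624/115 ≈ -318.47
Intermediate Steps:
h(b) = 2 + b
U = 5 (U = (2 + 1) + 2 = 3 + 2 = 5)
t(X) = X*(1 + X)
E = 329/115 (E = 329*(1/115) = 329/115 ≈ 2.8609)
-126*E + H(√(U + 6), t(-4 - 1*3)) = -126*329/115 + (-4 - 1*3)*(1 + (-4 - 1*3)) = -41454/115 + (-4 - 3)*(1 + (-4 - 3)) = -41454/115 - 7*(1 - 7) = -41454/115 - 7*(-6) = -41454/115 + 42 = -36624/115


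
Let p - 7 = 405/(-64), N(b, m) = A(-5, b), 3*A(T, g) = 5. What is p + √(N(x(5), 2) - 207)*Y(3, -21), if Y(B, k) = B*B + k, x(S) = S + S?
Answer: 43/64 - 8*I*√462 ≈ 0.67188 - 171.95*I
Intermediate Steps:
x(S) = 2*S
Y(B, k) = k + B² (Y(B, k) = B² + k = k + B²)
A(T, g) = 5/3 (A(T, g) = (⅓)*5 = 5/3)
N(b, m) = 5/3
p = 43/64 (p = 7 + 405/(-64) = 7 + 405*(-1/64) = 7 - 405/64 = 43/64 ≈ 0.67188)
p + √(N(x(5), 2) - 207)*Y(3, -21) = 43/64 + √(5/3 - 207)*(-21 + 3²) = 43/64 + √(-616/3)*(-21 + 9) = 43/64 + (2*I*√462/3)*(-12) = 43/64 - 8*I*√462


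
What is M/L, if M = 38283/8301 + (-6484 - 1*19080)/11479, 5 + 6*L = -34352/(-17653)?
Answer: -2674356451886/570801964603 ≈ -4.6853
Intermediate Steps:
L = -17971/35306 (L = -5/6 + (-34352/(-17653))/6 = -5/6 + (-34352*(-1/17653))/6 = -5/6 + (1/6)*(34352/17653) = -5/6 + 17176/52959 = -17971/35306 ≈ -0.50901)
M = 75747931/31762393 (M = 38283*(1/8301) + (-6484 - 19080)*(1/11479) = 12761/2767 - 25564*1/11479 = 12761/2767 - 25564/11479 = 75747931/31762393 ≈ 2.3848)
M/L = 75747931/(31762393*(-17971/35306)) = (75747931/31762393)*(-35306/17971) = -2674356451886/570801964603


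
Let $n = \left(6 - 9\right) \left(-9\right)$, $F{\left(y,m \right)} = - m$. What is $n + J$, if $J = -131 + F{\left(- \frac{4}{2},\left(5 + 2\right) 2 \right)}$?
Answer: $-118$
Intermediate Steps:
$n = 27$ ($n = \left(-3\right) \left(-9\right) = 27$)
$J = -145$ ($J = -131 - \left(5 + 2\right) 2 = -131 - 7 \cdot 2 = -131 - 14 = -145$)
$n + J = 27 - 145 = -118$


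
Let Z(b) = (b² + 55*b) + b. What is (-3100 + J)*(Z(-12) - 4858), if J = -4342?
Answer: 40082612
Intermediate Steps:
Z(b) = b² + 56*b
(-3100 + J)*(Z(-12) - 4858) = (-3100 - 4342)*(-12*(56 - 12) - 4858) = -7442*(-12*44 - 4858) = -7442*(-528 - 4858) = -7442*(-5386) = 40082612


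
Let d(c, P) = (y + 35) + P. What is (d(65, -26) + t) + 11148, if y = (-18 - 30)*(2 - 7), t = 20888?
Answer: 32285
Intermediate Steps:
y = 240 (y = -48*(-5) = 240)
d(c, P) = 275 + P (d(c, P) = (240 + 35) + P = 275 + P)
(d(65, -26) + t) + 11148 = ((275 - 26) + 20888) + 11148 = (249 + 20888) + 11148 = 21137 + 11148 = 32285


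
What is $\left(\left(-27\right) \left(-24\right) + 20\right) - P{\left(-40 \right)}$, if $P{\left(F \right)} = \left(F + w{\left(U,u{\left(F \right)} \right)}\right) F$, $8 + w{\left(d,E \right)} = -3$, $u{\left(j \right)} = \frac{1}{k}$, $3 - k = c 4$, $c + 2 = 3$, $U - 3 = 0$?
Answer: $-1372$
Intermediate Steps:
$U = 3$ ($U = 3 + 0 = 3$)
$c = 1$ ($c = -2 + 3 = 1$)
$k = -1$ ($k = 3 - 1 \cdot 4 = 3 - 4 = -1$)
$u{\left(j \right)} = -1$ ($u{\left(j \right)} = \frac{1}{-1} = -1$)
$w{\left(d,E \right)} = -11$ ($w{\left(d,E \right)} = -8 - 3 = -11$)
$P{\left(F \right)} = F \left(-11 + F\right)$ ($P{\left(F \right)} = \left(F - 11\right) F = \left(-11 + F\right) F = F \left(-11 + F\right)$)
$\left(\left(-27\right) \left(-24\right) + 20\right) - P{\left(-40 \right)} = \left(\left(-27\right) \left(-24\right) + 20\right) - - 40 \left(-11 - 40\right) = \left(648 + 20\right) - \left(-40\right) \left(-51\right) = 668 - 2040 = -1372$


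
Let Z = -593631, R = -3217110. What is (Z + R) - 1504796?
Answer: -5315537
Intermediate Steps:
(Z + R) - 1504796 = (-593631 - 3217110) - 1504796 = -3810741 - 1504796 = -5315537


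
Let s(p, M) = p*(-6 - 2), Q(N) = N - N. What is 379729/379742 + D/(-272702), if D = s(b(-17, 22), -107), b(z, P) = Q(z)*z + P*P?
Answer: 52511609391/51778201442 ≈ 1.0142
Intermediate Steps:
Q(N) = 0
b(z, P) = P² (b(z, P) = 0*z + P*P = 0 + P² = P²)
s(p, M) = -8*p (s(p, M) = p*(-8) = -8*p)
D = -3872 (D = -8*22² = -8*484 = -3872)
379729/379742 + D/(-272702) = 379729/379742 - 3872/(-272702) = 379729*(1/379742) - 3872*(-1/272702) = 379729/379742 + 1936/136351 = 52511609391/51778201442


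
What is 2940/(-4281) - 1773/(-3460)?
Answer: -860729/4937420 ≈ -0.17433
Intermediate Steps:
2940/(-4281) - 1773/(-3460) = 2940*(-1/4281) - 1773*(-1/3460) = -980/1427 + 1773/3460 = -860729/4937420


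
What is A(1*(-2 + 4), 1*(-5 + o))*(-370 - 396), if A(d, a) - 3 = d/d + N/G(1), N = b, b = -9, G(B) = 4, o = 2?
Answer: -2681/2 ≈ -1340.5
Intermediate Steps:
N = -9
A(d, a) = 7/4 (A(d, a) = 3 + (d/d - 9/4) = 3 + (1 - 9*1/4) = 3 + (1 - 9/4) = 3 - 5/4 = 7/4)
A(1*(-2 + 4), 1*(-5 + o))*(-370 - 396) = 7*(-370 - 396)/4 = (7/4)*(-766) = -2681/2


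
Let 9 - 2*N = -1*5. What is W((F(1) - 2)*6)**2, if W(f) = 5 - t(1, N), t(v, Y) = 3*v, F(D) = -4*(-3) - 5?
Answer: 4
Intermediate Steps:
N = 7 (N = 9/2 - (-1)*5/2 = 9/2 - 1/2*(-5) = 9/2 + 5/2 = 7)
F(D) = 7 (F(D) = 12 - 5 = 7)
W(f) = 2 (W(f) = 5 - 3 = 2)
W((F(1) - 2)*6)**2 = 2**2 = 4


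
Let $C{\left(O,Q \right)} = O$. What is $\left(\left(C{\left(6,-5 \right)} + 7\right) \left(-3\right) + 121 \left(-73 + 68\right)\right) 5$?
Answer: $-3220$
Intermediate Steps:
$\left(\left(C{\left(6,-5 \right)} + 7\right) \left(-3\right) + 121 \left(-73 + 68\right)\right) 5 = \left(\left(6 + 7\right) \left(-3\right) + 121 \left(-73 + 68\right)\right) 5 = \left(13 \left(-3\right) + 121 \left(-5\right)\right) 5 = \left(-39 - 605\right) 5 = \left(-644\right) 5 = -3220$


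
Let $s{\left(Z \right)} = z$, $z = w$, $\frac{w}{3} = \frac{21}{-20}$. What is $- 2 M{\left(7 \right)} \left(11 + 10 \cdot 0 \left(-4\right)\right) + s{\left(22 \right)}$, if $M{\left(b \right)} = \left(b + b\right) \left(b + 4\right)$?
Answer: $- \frac{67823}{20} \approx -3391.1$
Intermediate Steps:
$M{\left(b \right)} = 2 b \left(4 + b\right)$
$w = - \frac{63}{20}$ ($w = 3 \frac{21}{-20} = 3 \cdot 21 \left(- \frac{1}{20}\right) = 3 \left(- \frac{21}{20}\right) = - \frac{63}{20} \approx -3.15$)
$z = - \frac{63}{20} \approx -3.15$
$s{\left(Z \right)} = - \frac{63}{20}$
$- 2 M{\left(7 \right)} \left(11 + 10 \cdot 0 \left(-4\right)\right) + s{\left(22 \right)} = - 2 \cdot 2 \cdot 7 \left(4 + 7\right) \left(11 + 10 \cdot 0 \left(-4\right)\right) - \frac{63}{20} = - 2 \cdot 2 \cdot 7 \cdot 11 \left(11 + 10 \cdot 0\right) - \frac{63}{20} = \left(-2\right) 154 \left(11 + 0\right) - \frac{63}{20} = \left(-308\right) 11 - \frac{63}{20} = -3388 - \frac{63}{20} = - \frac{67823}{20}$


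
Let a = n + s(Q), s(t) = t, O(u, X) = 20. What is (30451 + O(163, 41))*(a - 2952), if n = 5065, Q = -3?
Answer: 64293810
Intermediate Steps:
a = 5062 (a = 5065 - 3 = 5062)
(30451 + O(163, 41))*(a - 2952) = (30451 + 20)*(5062 - 2952) = 30471*2110 = 64293810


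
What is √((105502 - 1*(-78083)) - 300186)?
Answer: I*√116601 ≈ 341.47*I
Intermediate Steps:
√((105502 - 1*(-78083)) - 300186) = √((105502 + 78083) - 300186) = √(183585 - 300186) = √(-116601) = I*√116601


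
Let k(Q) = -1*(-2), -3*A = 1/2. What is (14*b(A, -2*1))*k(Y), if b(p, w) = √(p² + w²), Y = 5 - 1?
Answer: 14*√145/3 ≈ 56.194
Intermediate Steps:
A = -⅙ (A = -⅓/2 = -⅓*½ = -⅙ ≈ -0.16667)
Y = 4
k(Q) = 2
(14*b(A, -2*1))*k(Y) = (14*√((-⅙)² + (-2*1)²))*2 = (14*√(1/36 + (-2)²))*2 = (14*√(1/36 + 4))*2 = (14*√(145/36))*2 = (14*(√145/6))*2 = (7*√145/3)*2 = 14*√145/3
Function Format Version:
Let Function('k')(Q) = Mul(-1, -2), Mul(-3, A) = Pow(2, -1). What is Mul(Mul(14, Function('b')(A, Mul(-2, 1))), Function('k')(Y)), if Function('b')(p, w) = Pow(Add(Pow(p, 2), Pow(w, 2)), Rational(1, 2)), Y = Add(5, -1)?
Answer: Mul(Rational(14, 3), Pow(145, Rational(1, 2))) ≈ 56.194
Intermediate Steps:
A = Rational(-1, 6) (A = Mul(Rational(-1, 3), Pow(2, -1)) = Mul(Rational(-1, 3), Rational(1, 2)) = Rational(-1, 6) ≈ -0.16667)
Y = 4
Function('k')(Q) = 2
Mul(Mul(14, Function('b')(A, Mul(-2, 1))), Function('k')(Y)) = Mul(Mul(14, Pow(Add(Pow(Rational(-1, 6), 2), Pow(Mul(-2, 1), 2)), Rational(1, 2))), 2) = Mul(Mul(14, Pow(Add(Rational(1, 36), Pow(-2, 2)), Rational(1, 2))), 2) = Mul(Mul(14, Pow(Add(Rational(1, 36), 4), Rational(1, 2))), 2) = Mul(Mul(14, Pow(Rational(145, 36), Rational(1, 2))), 2) = Mul(Mul(14, Mul(Rational(1, 6), Pow(145, Rational(1, 2)))), 2) = Mul(Mul(Rational(7, 3), Pow(145, Rational(1, 2))), 2) = Mul(Rational(14, 3), Pow(145, Rational(1, 2)))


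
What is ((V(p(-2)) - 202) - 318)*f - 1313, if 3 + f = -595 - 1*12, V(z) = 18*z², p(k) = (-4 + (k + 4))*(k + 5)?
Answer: -79393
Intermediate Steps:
p(k) = k*(5 + k) (p(k) = (-4 + (4 + k))*(5 + k) = k*(5 + k))
f = -610 (f = -3 + (-595 - 1*12) = -3 + (-595 - 12) = -3 - 607 = -610)
((V(p(-2)) - 202) - 318)*f - 1313 = ((18*(-2*(5 - 2))² - 202) - 318)*(-610) - 1313 = ((18*(-2*3)² - 202) - 318)*(-610) - 1313 = ((18*(-6)² - 202) - 318)*(-610) - 1313 = ((18*36 - 202) - 318)*(-610) - 1313 = ((648 - 202) - 318)*(-610) - 1313 = (446 - 318)*(-610) - 1313 = 128*(-610) - 1313 = -78080 - 1313 = -79393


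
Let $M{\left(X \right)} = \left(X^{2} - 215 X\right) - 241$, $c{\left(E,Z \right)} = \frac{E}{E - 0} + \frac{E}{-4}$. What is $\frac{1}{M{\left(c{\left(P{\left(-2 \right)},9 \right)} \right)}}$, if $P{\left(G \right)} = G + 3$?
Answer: $- \frac{16}{6427} \approx -0.0024895$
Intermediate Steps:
$P{\left(G \right)} = 3 + G$
$c{\left(E,Z \right)} = 1 - \frac{E}{4}$ ($c{\left(E,Z \right)} = \frac{E}{E + 0} + E \left(- \frac{1}{4}\right) = \frac{E}{E} - \frac{E}{4} = 1 - \frac{E}{4}$)
$M{\left(X \right)} = -241 + X^{2} - 215 X$
$\frac{1}{M{\left(c{\left(P{\left(-2 \right)},9 \right)} \right)}} = \frac{1}{-241 + \left(1 - \frac{3 - 2}{4}\right)^{2} - 215 \left(1 - \frac{3 - 2}{4}\right)} = \frac{1}{-241 + \left(1 - \frac{1}{4}\right)^{2} - 215 \left(1 - \frac{1}{4}\right)} = \frac{1}{-241 + \left(\frac{3}{4}\right)^{2} - \frac{645}{4}} = \frac{1}{-241 + \frac{9}{16} - \frac{645}{4}} = \frac{1}{- \frac{6427}{16}} = - \frac{16}{6427}$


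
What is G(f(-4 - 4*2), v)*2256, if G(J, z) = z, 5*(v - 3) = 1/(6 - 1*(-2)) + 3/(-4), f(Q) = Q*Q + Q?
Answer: 6486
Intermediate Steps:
f(Q) = Q + Q**2 (f(Q) = Q**2 + Q = Q + Q**2)
v = 23/8 (v = 3 + (1/(6 - 1*(-2)) + 3/(-4))/5 = 3 + (1/(6 + 2) + 3*(-1/4))/5 = 3 + (1/8 - 3/4)/5 = 3 + (1/5)*(-5/8) = 3 - 1/8 = 23/8 ≈ 2.8750)
G(f(-4 - 4*2), v)*2256 = (23/8)*2256 = 6486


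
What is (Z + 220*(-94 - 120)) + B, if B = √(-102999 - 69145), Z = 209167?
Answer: 162087 + 4*I*√10759 ≈ 1.6209e+5 + 414.9*I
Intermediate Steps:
B = 4*I*√10759 (B = √(-172144) = 4*I*√10759 ≈ 414.9*I)
(Z + 220*(-94 - 120)) + B = (209167 + 220*(-94 - 120)) + 4*I*√10759 = (209167 + 220*(-214)) + 4*I*√10759 = (209167 - 47080) + 4*I*√10759 = 162087 + 4*I*√10759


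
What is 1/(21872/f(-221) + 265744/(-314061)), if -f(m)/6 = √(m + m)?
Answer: -1152788851929/40960276178248498 - 44944368040869*I*√442/163841104712993992 ≈ -2.8144e-5 - 0.0057672*I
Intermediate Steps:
f(m) = -6*√2*√m (f(m) = -6*√(m + m) = -6*√2*√m)
1/(21872/f(-221) + 265744/(-314061)) = 1/(21872/((-6*√2*√(-221))) + 265744/(-314061)) = 1/(21872/((-6*√2*I*√221)) + 265744*(-1/314061)) = 1/(21872/((-6*I*√442)) - 265744/314061) = 1/(21872*(I*√442/2652) - 265744/314061) = 1/(5468*I*√442/663 - 265744/314061) = 1/(-265744/314061 + 5468*I*√442/663)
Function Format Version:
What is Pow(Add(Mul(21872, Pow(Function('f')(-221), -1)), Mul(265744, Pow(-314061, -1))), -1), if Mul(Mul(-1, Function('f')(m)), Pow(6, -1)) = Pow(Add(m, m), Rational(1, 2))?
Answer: Add(Rational(-1152788851929, 40960276178248498), Mul(Rational(-44944368040869, 163841104712993992), I, Pow(442, Rational(1, 2)))) ≈ Add(-2.8144e-5, Mul(-0.0057672, I))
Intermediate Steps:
Function('f')(m) = Mul(-6, Pow(2, Rational(1, 2)), Pow(m, Rational(1, 2))) (Function('f')(m) = Mul(-6, Pow(Add(m, m), Rational(1, 2))) = Mul(-6, Pow(Mul(2, m), Rational(1, 2))) = Mul(-6, Mul(Pow(2, Rational(1, 2)), Pow(m, Rational(1, 2)))) = Mul(-6, Pow(2, Rational(1, 2)), Pow(m, Rational(1, 2))))
Pow(Add(Mul(21872, Pow(Function('f')(-221), -1)), Mul(265744, Pow(-314061, -1))), -1) = Pow(Add(Mul(21872, Pow(Mul(-6, Pow(2, Rational(1, 2)), Pow(-221, Rational(1, 2))), -1)), Mul(265744, Pow(-314061, -1))), -1) = Pow(Add(Mul(21872, Pow(Mul(-6, Pow(2, Rational(1, 2)), Mul(I, Pow(221, Rational(1, 2)))), -1)), Mul(265744, Rational(-1, 314061))), -1) = Pow(Add(Mul(21872, Pow(Mul(-6, I, Pow(442, Rational(1, 2))), -1)), Rational(-265744, 314061)), -1) = Pow(Add(Mul(21872, Mul(Rational(1, 2652), I, Pow(442, Rational(1, 2)))), Rational(-265744, 314061)), -1) = Pow(Add(Mul(Rational(5468, 663), I, Pow(442, Rational(1, 2))), Rational(-265744, 314061)), -1) = Pow(Add(Rational(-265744, 314061), Mul(Rational(5468, 663), I, Pow(442, Rational(1, 2)))), -1)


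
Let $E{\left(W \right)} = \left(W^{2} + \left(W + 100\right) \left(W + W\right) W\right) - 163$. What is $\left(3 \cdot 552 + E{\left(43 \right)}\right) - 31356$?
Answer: $500800$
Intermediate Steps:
$E{\left(W \right)} = -163 + W^{2} + 2 W^{2} \left(100 + W\right)$ ($E{\left(W \right)} = \left(W^{2} + \left(100 + W\right) 2 W W\right) - 163 = \left(W^{2} + 2 W \left(100 + W\right) W\right) - 163 = \left(W^{2} + 2 W^{2} \left(100 + W\right)\right) - 163 = -163 + W^{2} + 2 W^{2} \left(100 + W\right)$)
$\left(3 \cdot 552 + E{\left(43 \right)}\right) - 31356 = \left(3 \cdot 552 + \left(-163 + 2 \cdot 43^{3} + 201 \cdot 43^{2}\right)\right) - 31356 = \left(1656 + \left(-163 + 2 \cdot 79507 + 201 \cdot 1849\right)\right) - 31356 = \left(1656 + \left(-163 + 159014 + 371649\right)\right) - 31356 = \left(1656 + 530500\right) - 31356 = 532156 - 31356 = 500800$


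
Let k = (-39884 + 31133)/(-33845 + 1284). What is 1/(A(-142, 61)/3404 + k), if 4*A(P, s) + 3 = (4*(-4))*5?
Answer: 443350576/116451053 ≈ 3.8072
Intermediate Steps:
A(P, s) = -83/4 (A(P, s) = -¾ + ((4*(-4))*5)/4 = -¾ + (-16*5)/4 = -¾ + (¼)*(-80) = -¾ - 20 = -83/4)
k = 8751/32561 (k = -8751/(-32561) = -8751*(-1/32561) = 8751/32561 ≈ 0.26876)
1/(A(-142, 61)/3404 + k) = 1/(-83/4/3404 + 8751/32561) = 1/(-83/4*1/3404 + 8751/32561) = 1/(-83/13616 + 8751/32561) = 1/(116451053/443350576) = 443350576/116451053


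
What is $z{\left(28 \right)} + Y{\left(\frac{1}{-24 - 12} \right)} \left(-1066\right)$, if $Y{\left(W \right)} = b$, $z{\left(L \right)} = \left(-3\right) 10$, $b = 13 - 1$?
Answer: $-12822$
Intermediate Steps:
$b = 12$ ($b = 13 - 1 = 12$)
$z{\left(L \right)} = -30$
$Y{\left(W \right)} = 12$
$z{\left(28 \right)} + Y{\left(\frac{1}{-24 - 12} \right)} \left(-1066\right) = -30 + 12 \left(-1066\right) = -30 - 12792 = -12822$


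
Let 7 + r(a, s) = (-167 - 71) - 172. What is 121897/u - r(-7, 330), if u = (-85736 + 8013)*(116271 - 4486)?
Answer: 45860843222/109978045 ≈ 417.00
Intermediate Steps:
r(a, s) = -417 (r(a, s) = -7 + ((-167 - 71) - 172) = -7 + (-238 - 172) = -7 - 410 = -417)
u = -8688265555 (u = -77723*111785 = -8688265555)
121897/u - r(-7, 330) = 121897/(-8688265555) - 1*(-417) = 121897*(-1/8688265555) + 417 = -1543/109978045 + 417 = 45860843222/109978045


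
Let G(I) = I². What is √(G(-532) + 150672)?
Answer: 4*√27106 ≈ 658.56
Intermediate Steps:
√(G(-532) + 150672) = √((-532)² + 150672) = √(283024 + 150672) = √433696 = 4*√27106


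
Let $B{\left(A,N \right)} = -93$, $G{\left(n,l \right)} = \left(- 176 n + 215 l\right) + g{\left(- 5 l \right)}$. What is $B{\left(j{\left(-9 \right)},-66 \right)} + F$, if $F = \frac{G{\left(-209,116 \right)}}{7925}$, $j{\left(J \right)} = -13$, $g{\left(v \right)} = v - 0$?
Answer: $- \frac{675881}{7925} \approx -85.285$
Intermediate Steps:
$g{\left(v \right)} = v$ ($g{\left(v \right)} = v + 0 = v$)
$G{\left(n,l \right)} = - 176 n + 210 l$ ($G{\left(n,l \right)} = \left(- 176 n + 215 l\right) - 5 l = - 176 n + 210 l$)
$F = \frac{61144}{7925}$ ($F = \frac{\left(-176\right) \left(-209\right) + 210 \cdot 116}{7925} = \left(36784 + 24360\right) \frac{1}{7925} = 61144 \cdot \frac{1}{7925} = \frac{61144}{7925} \approx 7.7153$)
$B{\left(j{\left(-9 \right)},-66 \right)} + F = -93 + \frac{61144}{7925} = - \frac{675881}{7925}$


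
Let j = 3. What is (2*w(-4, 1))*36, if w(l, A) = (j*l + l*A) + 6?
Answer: -720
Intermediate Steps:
w(l, A) = 6 + 3*l + A*l (w(l, A) = (3*l + l*A) + 6 = (3*l + A*l) + 6 = 6 + 3*l + A*l)
(2*w(-4, 1))*36 = (2*(6 + 3*(-4) + 1*(-4)))*36 = (2*(6 - 12 - 4))*36 = (2*(-10))*36 = -20*36 = -720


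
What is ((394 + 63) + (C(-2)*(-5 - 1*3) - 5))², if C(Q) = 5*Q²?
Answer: 85264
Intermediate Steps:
((394 + 63) + (C(-2)*(-5 - 1*3) - 5))² = ((394 + 63) + ((5*(-2)²)*(-5 - 1*3) - 5))² = (457 + ((5*4)*(-5 - 3) - 5))² = (457 + (20*(-8) - 5))² = (457 + (-160 - 5))² = (457 - 165)² = 292² = 85264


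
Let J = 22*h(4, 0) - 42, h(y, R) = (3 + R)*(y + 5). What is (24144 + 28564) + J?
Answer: 53260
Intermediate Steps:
h(y, R) = (3 + R)*(5 + y)
J = 552 (J = 22*(15 + 3*4 + 5*0 + 0*4) - 42 = 22*(15 + 12 + 0 + 0) - 42 = 22*27 - 42 = 594 - 42 = 552)
(24144 + 28564) + J = (24144 + 28564) + 552 = 52708 + 552 = 53260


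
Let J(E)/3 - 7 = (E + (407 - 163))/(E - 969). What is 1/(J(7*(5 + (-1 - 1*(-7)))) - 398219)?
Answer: -892/355193579 ≈ -2.5113e-6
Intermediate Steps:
J(E) = 21 + 3*(244 + E)/(-969 + E) (J(E) = 21 + 3*((E + (407 - 163))/(E - 969)) = 21 + 3*((E + 244)/(-969 + E)) = 21 + 3*((244 + E)/(-969 + E)) = 21 + 3*(244 + E)/(-969 + E))
1/(J(7*(5 + (-1 - 1*(-7)))) - 398219) = 1/(3*(-6539 + 8*(7*(5 + (-1 - 1*(-7)))))/(-969 + 7*(5 + (-1 - 1*(-7)))) - 398219) = 1/(3*(-6539 + 8*(7*(5 + (-1 + 7))))/(-969 + 7*(5 + (-1 + 7))) - 398219) = 1/(3*(-6539 + 8*(7*(5 + 6)))/(-969 + 7*(5 + 6)) - 398219) = 1/(3*(-6539 + 8*(7*11))/(-969 + 7*11) - 398219) = 1/(3*(-6539 + 8*77)/(-969 + 77) - 398219) = 1/(3*(-6539 + 616)/(-892) - 398219) = 1/(3*(-1/892)*(-5923) - 398219) = 1/(17769/892 - 398219) = 1/(-355193579/892) = -892/355193579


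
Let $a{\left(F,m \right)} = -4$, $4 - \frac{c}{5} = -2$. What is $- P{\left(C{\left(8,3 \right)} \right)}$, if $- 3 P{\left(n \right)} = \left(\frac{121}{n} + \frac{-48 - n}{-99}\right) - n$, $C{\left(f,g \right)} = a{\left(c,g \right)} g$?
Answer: $\frac{301}{396} \approx 0.7601$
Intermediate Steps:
$c = 30$ ($c = 20 - -10 = 20 + 10 = 30$)
$C{\left(f,g \right)} = - 4 g$
$P{\left(n \right)} = - \frac{16}{99} - \frac{121}{3 n} + \frac{98 n}{297}$ ($P{\left(n \right)} = - \frac{\left(\frac{121}{n} + \frac{-48 - n}{-99}\right) - n}{3} = - \frac{\left(\frac{121}{n} + \left(-48 - n\right) \left(- \frac{1}{99}\right)\right) - n}{3} = - \frac{\left(\frac{121}{n} + \left(\frac{16}{33} + \frac{n}{99}\right)\right) - n}{3} = - \frac{\left(\frac{16}{33} + \frac{121}{n} + \frac{n}{99}\right) - n}{3} = - \frac{\frac{16}{33} + \frac{121}{n} - \frac{98 n}{99}}{3} = - \frac{16}{99} - \frac{121}{3 n} + \frac{98 n}{297}$)
$- P{\left(C{\left(8,3 \right)} \right)} = - \frac{-11979 + 2 \left(\left(-4\right) 3\right) \left(-24 + 49 \left(\left(-4\right) 3\right)\right)}{297 \left(\left(-4\right) 3\right)} = - \frac{-11979 + 2 \left(-12\right) \left(-24 + 49 \left(-12\right)\right)}{297 \left(-12\right)} = - \frac{\left(-1\right) \left(-11979 + 2 \left(-12\right) \left(-24 - 588\right)\right)}{297 \cdot 12} = - \frac{\left(-1\right) \left(-11979 + 2 \left(-12\right) \left(-612\right)\right)}{297 \cdot 12} = - \frac{\left(-1\right) \left(-11979 + 14688\right)}{297 \cdot 12} = - \frac{\left(-1\right) 2709}{297 \cdot 12} = \left(-1\right) \left(- \frac{301}{396}\right) = \frac{301}{396}$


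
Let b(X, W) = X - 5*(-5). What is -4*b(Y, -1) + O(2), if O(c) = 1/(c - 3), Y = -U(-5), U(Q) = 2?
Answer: -93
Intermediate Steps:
Y = -2 (Y = -1*2 = -2)
b(X, W) = 25 + X (b(X, W) = X + 25 = 25 + X)
O(c) = 1/(-3 + c)
-4*b(Y, -1) + O(2) = -4*(25 - 2) + 1/(-3 + 2) = -4*23 + 1/(-1) = -92 - 1 = -93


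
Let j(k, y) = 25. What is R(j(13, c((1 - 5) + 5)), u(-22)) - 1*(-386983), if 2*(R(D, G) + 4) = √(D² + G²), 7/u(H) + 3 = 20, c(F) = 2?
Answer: 386979 + √180674/34 ≈ 3.8699e+5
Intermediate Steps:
u(H) = 7/17 (u(H) = 7/(-3 + 20) = 7/17)
R(D, G) = -4 + √(D² + G²)/2
R(j(13, c((1 - 5) + 5)), u(-22)) - 1*(-386983) = (-4 + √(25² + (7/17)²)/2) - 1*(-386983) = (-4 + √(625 + 49/289)/2) + 386983 = (-4 + √(180674/289)/2) + 386983 = (-4 + (√180674/17)/2) + 386983 = (-4 + √180674/34) + 386983 = 386979 + √180674/34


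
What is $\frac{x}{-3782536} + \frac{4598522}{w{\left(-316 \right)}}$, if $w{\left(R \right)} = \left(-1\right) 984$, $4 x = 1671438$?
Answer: $- \frac{4348621546385}{930503856} \approx -4673.4$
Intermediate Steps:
$x = \frac{835719}{2}$ ($x = \frac{1}{4} \cdot 1671438 = \frac{835719}{2} \approx 4.1786 \cdot 10^{5}$)
$w{\left(R \right)} = -984$
$\frac{x}{-3782536} + \frac{4598522}{w{\left(-316 \right)}} = \frac{835719}{2 \left(-3782536\right)} + \frac{4598522}{-984} = \frac{835719}{2} \left(- \frac{1}{3782536}\right) + 4598522 \left(- \frac{1}{984}\right) = - \frac{835719}{7565072} - \frac{2299261}{492} = - \frac{4348621546385}{930503856}$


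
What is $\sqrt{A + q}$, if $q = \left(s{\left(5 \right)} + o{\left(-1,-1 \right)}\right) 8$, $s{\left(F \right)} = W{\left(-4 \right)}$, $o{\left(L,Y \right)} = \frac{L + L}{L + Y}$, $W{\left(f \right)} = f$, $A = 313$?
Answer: $17$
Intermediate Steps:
$o{\left(L,Y \right)} = \frac{2 L}{L + Y}$
$s{\left(F \right)} = -4$
$q = -24$ ($q = \left(-4 + 2 \left(-1\right) \frac{1}{-1 - 1}\right) 8 = \left(-4 + 2 \left(-1\right) \frac{1}{-2}\right) 8 = \left(-4 + 2 \left(-1\right) \left(- \frac{1}{2}\right)\right) 8 = \left(-4 + 1\right) 8 = \left(-3\right) 8 = -24$)
$\sqrt{A + q} = \sqrt{313 - 24} = \sqrt{289} = 17$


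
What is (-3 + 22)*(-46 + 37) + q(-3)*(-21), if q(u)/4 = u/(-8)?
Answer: -405/2 ≈ -202.50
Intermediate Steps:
q(u) = -u/2 (q(u) = 4*(u/(-8)) = 4*(u*(-⅛)) = 4*(-u/8) = -u/2)
(-3 + 22)*(-46 + 37) + q(-3)*(-21) = (-3 + 22)*(-46 + 37) - ½*(-3)*(-21) = 19*(-9) + (3/2)*(-21) = -171 - 63/2 = -405/2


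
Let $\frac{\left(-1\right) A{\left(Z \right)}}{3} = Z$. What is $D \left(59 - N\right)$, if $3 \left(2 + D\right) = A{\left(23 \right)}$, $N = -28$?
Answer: $-2175$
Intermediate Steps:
$A{\left(Z \right)} = - 3 Z$
$D = -25$ ($D = -2 + \frac{\left(-3\right) 23}{3} = -2 + \frac{1}{3} \left(-69\right) = -2 - 23 = -25$)
$D \left(59 - N\right) = - 25 \left(59 - -28\right) = - 25 \left(59 + 28\right) = \left(-25\right) 87 = -2175$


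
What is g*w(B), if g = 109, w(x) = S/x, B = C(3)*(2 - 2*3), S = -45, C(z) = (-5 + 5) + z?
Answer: 1635/4 ≈ 408.75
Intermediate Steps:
C(z) = z (C(z) = 0 + z = z)
B = -12 (B = 3*(2 - 2*3) = 3*(2 - 6) = 3*(-4) = -12)
w(x) = -45/x
g*w(B) = 109*(-45/(-12)) = 109*(-45*(-1/12)) = 109*(15/4) = 1635/4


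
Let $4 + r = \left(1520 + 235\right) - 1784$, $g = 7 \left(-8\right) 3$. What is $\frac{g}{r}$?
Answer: $\frac{56}{11} \approx 5.0909$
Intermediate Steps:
$g = -168$ ($g = \left(-56\right) 3 = -168$)
$r = -33$ ($r = -4 + \left(\left(1520 + 235\right) - 1784\right) = -4 + \left(1755 - 1784\right) = -4 - 29 = -33$)
$\frac{g}{r} = - \frac{168}{-33} = \left(-168\right) \left(- \frac{1}{33}\right) = \frac{56}{11}$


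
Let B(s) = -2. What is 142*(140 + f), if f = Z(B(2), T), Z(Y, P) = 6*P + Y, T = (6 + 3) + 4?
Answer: 30672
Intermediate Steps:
T = 13 (T = 9 + 4 = 13)
Z(Y, P) = Y + 6*P
f = 76 (f = -2 + 6*13 = -2 + 78 = 76)
142*(140 + f) = 142*(140 + 76) = 142*216 = 30672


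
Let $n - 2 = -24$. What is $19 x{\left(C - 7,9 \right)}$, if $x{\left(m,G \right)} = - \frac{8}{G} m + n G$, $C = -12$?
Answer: $- \frac{30970}{9} \approx -3441.1$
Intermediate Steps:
$n = -22$ ($n = 2 - 24 = -22$)
$x{\left(m,G \right)} = - 22 G - \frac{8 m}{G}$ ($x{\left(m,G \right)} = - \frac{8}{G} m - 22 G = - \frac{8 m}{G} - 22 G = - 22 G - \frac{8 m}{G}$)
$19 x{\left(C - 7,9 \right)} = 19 \left(\left(-22\right) 9 - \frac{8 \left(-12 - 7\right)}{9}\right) = 19 \left(-198 - 8 \left(-12 - 7\right) \frac{1}{9}\right) = 19 \left(-198 - \left(-152\right) \frac{1}{9}\right) = 19 \left(-198 + \frac{152}{9}\right) = 19 \left(- \frac{1630}{9}\right) = - \frac{30970}{9}$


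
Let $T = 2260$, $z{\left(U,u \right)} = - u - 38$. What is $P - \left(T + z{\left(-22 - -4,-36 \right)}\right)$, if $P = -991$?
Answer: $-3249$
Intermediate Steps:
$z{\left(U,u \right)} = -38 - u$
$P - \left(T + z{\left(-22 - -4,-36 \right)}\right) = -991 - \left(2260 - 2\right) = -991 - 2258 = -3249$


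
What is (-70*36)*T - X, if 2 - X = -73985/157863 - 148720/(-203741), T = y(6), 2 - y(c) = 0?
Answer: -162158276757811/32163165483 ≈ -5041.7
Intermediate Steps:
y(c) = 2 (y(c) = 2 - 1*0 = 2 + 0 = 2)
T = 2
X = 55922723491/32163165483 (X = 2 - (-73985/157863 - 148720/(-203741)) = 2 - (-73985*1/157863 - 148720*(-1/203741)) = 2 - (-73985/157863 + 148720/203741) = 2 - 1*8403607475/32163165483 = 2 - 8403607475/32163165483 = 55922723491/32163165483 ≈ 1.7387)
(-70*36)*T - X = -70*36*2 - 1*55922723491/32163165483 = -2520*2 - 55922723491/32163165483 = -5040 - 55922723491/32163165483 = -162158276757811/32163165483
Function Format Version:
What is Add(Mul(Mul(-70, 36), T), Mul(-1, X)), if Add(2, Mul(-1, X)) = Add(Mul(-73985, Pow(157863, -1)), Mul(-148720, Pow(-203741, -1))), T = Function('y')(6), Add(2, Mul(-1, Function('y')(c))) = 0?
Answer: Rational(-162158276757811, 32163165483) ≈ -5041.7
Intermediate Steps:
Function('y')(c) = 2 (Function('y')(c) = Add(2, Mul(-1, 0)) = Add(2, 0) = 2)
T = 2
X = Rational(55922723491, 32163165483) (X = Add(2, Mul(-1, Add(Mul(-73985, Pow(157863, -1)), Mul(-148720, Pow(-203741, -1))))) = Add(2, Mul(-1, Add(Mul(-73985, Rational(1, 157863)), Mul(-148720, Rational(-1, 203741))))) = Add(2, Mul(-1, Add(Rational(-73985, 157863), Rational(148720, 203741)))) = Add(2, Mul(-1, Rational(8403607475, 32163165483))) = Add(2, Rational(-8403607475, 32163165483)) = Rational(55922723491, 32163165483) ≈ 1.7387)
Add(Mul(Mul(-70, 36), T), Mul(-1, X)) = Add(Mul(Mul(-70, 36), 2), Mul(-1, Rational(55922723491, 32163165483))) = Add(Mul(-2520, 2), Rational(-55922723491, 32163165483)) = Add(-5040, Rational(-55922723491, 32163165483)) = Rational(-162158276757811, 32163165483)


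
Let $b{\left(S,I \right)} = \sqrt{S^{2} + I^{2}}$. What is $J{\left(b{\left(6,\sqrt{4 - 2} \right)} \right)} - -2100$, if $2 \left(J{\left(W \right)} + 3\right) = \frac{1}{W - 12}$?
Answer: $\frac{111138}{53} - \frac{\sqrt{38}}{212} \approx 2096.9$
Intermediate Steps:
$b{\left(S,I \right)} = \sqrt{I^{2} + S^{2}}$
$J{\left(W \right)} = -3 + \frac{1}{2 \left(-12 + W\right)}$ ($J{\left(W \right)} = -3 + \frac{1}{2 \left(W - 12\right)} = -3 + \frac{1}{2 \left(-12 + W\right)}$)
$J{\left(b{\left(6,\sqrt{4 - 2} \right)} \right)} - -2100 = \frac{73 - 6 \sqrt{\left(\sqrt{4 - 2}\right)^{2} + 6^{2}}}{2 \left(-12 + \sqrt{\left(\sqrt{4 - 2}\right)^{2} + 6^{2}}\right)} - -2100 = \frac{73 - 6 \sqrt{\left(\sqrt{2}\right)^{2} + 36}}{2 \left(-12 + \sqrt{\left(\sqrt{2}\right)^{2} + 36}\right)} + 2100 = \frac{73 - 6 \sqrt{2 + 36}}{2 \left(-12 + \sqrt{2 + 36}\right)} + 2100 = \frac{73 - 6 \sqrt{38}}{2 \left(-12 + \sqrt{38}\right)} + 2100 = 2100 + \frac{73 - 6 \sqrt{38}}{2 \left(-12 + \sqrt{38}\right)}$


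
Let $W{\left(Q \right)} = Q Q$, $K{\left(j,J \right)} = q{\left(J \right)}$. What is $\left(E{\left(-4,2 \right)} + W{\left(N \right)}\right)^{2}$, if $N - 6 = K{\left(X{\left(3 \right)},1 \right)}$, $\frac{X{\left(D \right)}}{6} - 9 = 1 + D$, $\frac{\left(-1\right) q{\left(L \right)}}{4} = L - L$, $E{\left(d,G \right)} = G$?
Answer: $1444$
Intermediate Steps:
$q{\left(L \right)} = 0$ ($q{\left(L \right)} = - 4 \left(L - L\right) = \left(-4\right) 0 = 0$)
$X{\left(D \right)} = 60 + 6 D$ ($X{\left(D \right)} = 54 + 6 \left(1 + D\right) = 54 + \left(6 + 6 D\right) = 60 + 6 D$)
$K{\left(j,J \right)} = 0$
$N = 6$ ($N = 6 + 0 = 6$)
$W{\left(Q \right)} = Q^{2}$
$\left(E{\left(-4,2 \right)} + W{\left(N \right)}\right)^{2} = \left(2 + 6^{2}\right)^{2} = \left(2 + 36\right)^{2} = 38^{2} = 1444$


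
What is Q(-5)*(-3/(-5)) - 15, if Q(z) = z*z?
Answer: 0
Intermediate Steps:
Q(z) = z²
Q(-5)*(-3/(-5)) - 15 = (-5)²*(-3/(-5)) - 15 = 25*(-3*(-⅕)) - 15 = 25*(⅗) - 15 = 15 - 15 = 0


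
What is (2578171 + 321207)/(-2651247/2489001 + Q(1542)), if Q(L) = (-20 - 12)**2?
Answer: 2405518247126/848695259 ≈ 2834.4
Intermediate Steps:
Q(L) = 1024 (Q(L) = (-32)**2 = 1024)
(2578171 + 321207)/(-2651247/2489001 + Q(1542)) = (2578171 + 321207)/(-2651247/2489001 + 1024) = 2899378/(-2651247*1/2489001 + 1024) = 2899378/(-883749/829667 + 1024) = 2899378/(848695259/829667) = 2899378*(829667/848695259) = 2405518247126/848695259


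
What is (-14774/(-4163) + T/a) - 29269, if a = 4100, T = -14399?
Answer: -499571442337/17068300 ≈ -29269.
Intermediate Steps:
(-14774/(-4163) + T/a) - 29269 = (-14774/(-4163) - 14399/4100) - 29269 = (-14774*(-1/4163) - 14399*1/4100) - 29269 = (14774/4163 - 14399/4100) - 29269 = 630363/17068300 - 29269 = -499571442337/17068300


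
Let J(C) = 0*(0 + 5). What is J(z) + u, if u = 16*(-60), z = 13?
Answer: -960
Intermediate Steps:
J(C) = 0 (J(C) = 0*5 = 0)
u = -960
J(z) + u = 0 - 960 = -960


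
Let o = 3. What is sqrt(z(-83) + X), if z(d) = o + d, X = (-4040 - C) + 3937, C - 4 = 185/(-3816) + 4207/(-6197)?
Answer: I*sqrt(2893518746765494)/3941292 ≈ 13.648*I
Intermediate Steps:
C = 77390651/23647752 (C = 4 + (185/(-3816) + 4207/(-6197)) = 4 + (185*(-1/3816) + 4207*(-1/6197)) = 4 + (-185/3816 - 4207/6197) = 4 - 17200357/23647752 = 77390651/23647752 ≈ 3.2726)
X = -2513109107/23647752 (X = (-4040 - 1*77390651/23647752) + 3937 = (-4040 - 77390651/23647752) + 3937 = -95614308731/23647752 + 3937 = -2513109107/23647752 ≈ -106.27)
z(d) = 3 + d
sqrt(z(-83) + X) = sqrt((3 - 83) - 2513109107/23647752) = sqrt(-80 - 2513109107/23647752) = sqrt(-4404929267/23647752) = I*sqrt(2893518746765494)/3941292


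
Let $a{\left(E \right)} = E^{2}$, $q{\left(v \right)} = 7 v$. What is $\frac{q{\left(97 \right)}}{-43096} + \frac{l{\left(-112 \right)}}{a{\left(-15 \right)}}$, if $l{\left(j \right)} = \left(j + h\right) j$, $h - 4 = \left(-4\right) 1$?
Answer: $\frac{540443449}{9696600} \approx 55.735$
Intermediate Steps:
$h = 0$ ($h = 4 - 4 = 0$)
$l{\left(j \right)} = j^{2}$ ($l{\left(j \right)} = \left(j + 0\right) j = j j = j^{2}$)
$\frac{q{\left(97 \right)}}{-43096} + \frac{l{\left(-112 \right)}}{a{\left(-15 \right)}} = \frac{7 \cdot 97}{-43096} + \frac{\left(-112\right)^{2}}{\left(-15\right)^{2}} = 679 \left(- \frac{1}{43096}\right) + \frac{12544}{225} = - \frac{679}{43096} + 12544 \cdot \frac{1}{225} = - \frac{679}{43096} + \frac{12544}{225} = \frac{540443449}{9696600}$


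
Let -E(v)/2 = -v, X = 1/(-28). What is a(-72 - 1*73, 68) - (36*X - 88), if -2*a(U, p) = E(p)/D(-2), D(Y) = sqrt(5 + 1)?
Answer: 625/7 - 34*sqrt(6)/3 ≈ 61.525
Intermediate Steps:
X = -1/28 ≈ -0.035714
E(v) = 2*v (E(v) = -(-2)*v = 2*v)
D(Y) = sqrt(6)
a(U, p) = -p*sqrt(6)/6 (a(U, p) = -2*p/(2*(sqrt(6))) = -2*p*sqrt(6)/6/2 = -p*sqrt(6)/6)
a(-72 - 1*73, 68) - (36*X - 88) = -1/6*68*sqrt(6) - (36*(-1/28) - 88) = -34*sqrt(6)/3 - (-9/7 - 88) = -34*sqrt(6)/3 - 1*(-625/7) = -34*sqrt(6)/3 + 625/7 = 625/7 - 34*sqrt(6)/3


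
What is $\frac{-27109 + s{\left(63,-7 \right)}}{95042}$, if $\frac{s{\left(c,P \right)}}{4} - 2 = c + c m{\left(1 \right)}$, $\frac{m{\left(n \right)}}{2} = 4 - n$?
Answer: $- \frac{25337}{95042} \approx -0.26659$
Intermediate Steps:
$m{\left(n \right)} = 8 - 2 n$ ($m{\left(n \right)} = 2 \left(4 - n\right) = 8 - 2 n$)
$s{\left(c,P \right)} = 8 + 28 c$ ($s{\left(c,P \right)} = 8 + 4 \left(c + c \left(8 - 2\right)\right) = 8 + 4 \left(c + c 6\right) = 8 + 4 \left(c + 6 c\right) = 8 + 4 \cdot 7 c = 8 + 28 c$)
$\frac{-27109 + s{\left(63,-7 \right)}}{95042} = \frac{-27109 + \left(8 + 28 \cdot 63\right)}{95042} = \left(-27109 + \left(8 + 1764\right)\right) \frac{1}{95042} = \left(-27109 + 1772\right) \frac{1}{95042} = \left(-25337\right) \frac{1}{95042} = - \frac{25337}{95042}$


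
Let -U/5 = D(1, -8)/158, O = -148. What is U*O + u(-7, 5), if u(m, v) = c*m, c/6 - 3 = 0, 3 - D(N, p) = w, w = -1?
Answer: -8474/79 ≈ -107.27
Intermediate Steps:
D(N, p) = 4 (D(N, p) = 3 - 1*(-1) = 3 + 1 = 4)
U = -10/79 (U = -20/158 = -5*2/79 = -10/79 ≈ -0.12658)
c = 18 (c = 18 + 6*0 = 18 + 0 = 18)
u(m, v) = 18*m
U*O + u(-7, 5) = -10/79*(-148) + 18*(-7) = 1480/79 - 126 = -8474/79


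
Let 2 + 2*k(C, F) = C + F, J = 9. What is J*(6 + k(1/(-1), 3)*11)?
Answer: 54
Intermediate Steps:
k(C, F) = -1 + C/2 + F/2 (k(C, F) = -1 + (C + F)/2 = -1 + (C/2 + F/2) = -1 + C/2 + F/2)
J*(6 + k(1/(-1), 3)*11) = 9*(6 + (-1 + (½)/(-1) + (½)*3)*11) = 9*(6 + (-1 + (½)*(-1) + 3/2)*11) = 9*(6 + (-1 - ½ + 3/2)*11) = 9*(6 + 0*11) = 9*(6 + 0) = 9*6 = 54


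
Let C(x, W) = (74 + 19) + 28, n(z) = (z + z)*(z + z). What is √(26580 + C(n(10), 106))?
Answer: √26701 ≈ 163.40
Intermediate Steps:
n(z) = 4*z² (n(z) = (2*z)*(2*z) = 4*z²)
C(x, W) = 121 (C(x, W) = 93 + 28 = 121)
√(26580 + C(n(10), 106)) = √(26580 + 121) = √26701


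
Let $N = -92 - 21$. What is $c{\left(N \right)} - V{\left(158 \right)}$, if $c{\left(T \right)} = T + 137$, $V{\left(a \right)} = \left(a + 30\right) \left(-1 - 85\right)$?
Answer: $16192$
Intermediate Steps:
$N = -113$ ($N = -92 - 21 = -113$)
$V{\left(a \right)} = -2580 - 86 a$ ($V{\left(a \right)} = \left(30 + a\right) \left(-86\right) = -2580 - 86 a$)
$c{\left(T \right)} = 137 + T$
$c{\left(N \right)} - V{\left(158 \right)} = \left(137 - 113\right) - \left(-2580 - 13588\right) = 24 - \left(-2580 - 13588\right) = 24 - -16168 = 24 + 16168 = 16192$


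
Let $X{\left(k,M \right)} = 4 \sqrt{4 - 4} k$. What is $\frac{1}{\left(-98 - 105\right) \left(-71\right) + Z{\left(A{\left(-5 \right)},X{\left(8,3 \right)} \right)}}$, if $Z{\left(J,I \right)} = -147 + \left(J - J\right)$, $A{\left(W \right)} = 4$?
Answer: $\frac{1}{14266} \approx 7.0097 \cdot 10^{-5}$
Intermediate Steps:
$X{\left(k,M \right)} = 0$ ($X{\left(k,M \right)} = 4 \sqrt{0} k = 4 \cdot 0 k = 0 k = 0$)
$Z{\left(J,I \right)} = -147$ ($Z{\left(J,I \right)} = -147 + 0 = -147$)
$\frac{1}{\left(-98 - 105\right) \left(-71\right) + Z{\left(A{\left(-5 \right)},X{\left(8,3 \right)} \right)}} = \frac{1}{\left(-98 - 105\right) \left(-71\right) - 147} = \frac{1}{\left(-203\right) \left(-71\right) - 147} = \frac{1}{14413 - 147} = \frac{1}{14266}$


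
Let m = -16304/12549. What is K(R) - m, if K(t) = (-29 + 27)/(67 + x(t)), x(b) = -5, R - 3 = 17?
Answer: 492875/389019 ≈ 1.2670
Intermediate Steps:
R = 20 (R = 3 + 17 = 20)
K(t) = -1/31 (K(t) = (-29 + 27)/(67 - 5) = -2/62 = -2*1/62 = -1/31)
m = -16304/12549 (m = -16304*1/12549 = -16304/12549 ≈ -1.2992)
K(R) - m = -1/31 - 1*(-16304/12549) = -1/31 + 16304/12549 = 492875/389019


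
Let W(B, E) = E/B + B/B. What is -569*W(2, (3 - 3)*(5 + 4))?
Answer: -569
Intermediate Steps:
W(B, E) = 1 + E/B (W(B, E) = E/B + 1 = 1 + E/B)
-569*W(2, (3 - 3)*(5 + 4)) = -569*(2 + (3 - 3)*(5 + 4))/2 = -569*(2 + 0*9)/2 = -569*(2 + 0)/2 = -569*2/2 = -569*1 = -569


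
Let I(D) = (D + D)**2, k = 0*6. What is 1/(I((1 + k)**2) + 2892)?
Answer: 1/2896 ≈ 0.00034530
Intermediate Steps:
k = 0
I(D) = 4*D**2 (I(D) = (2*D)**2 = 4*D**2)
1/(I((1 + k)**2) + 2892) = 1/(4*((1 + 0)**2)**2 + 2892) = 1/(4*(1**2)**2 + 2892) = 1/(4*1**2 + 2892) = 1/(4*1 + 2892) = 1/(4 + 2892) = 1/2896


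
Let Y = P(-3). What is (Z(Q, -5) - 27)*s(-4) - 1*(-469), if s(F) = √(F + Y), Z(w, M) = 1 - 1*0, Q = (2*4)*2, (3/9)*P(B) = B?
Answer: 469 - 26*I*√13 ≈ 469.0 - 93.744*I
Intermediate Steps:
P(B) = 3*B
Y = -9 (Y = 3*(-3) = -9)
Q = 16 (Q = 8*2 = 16)
Z(w, M) = 1 (Z(w, M) = 1 + 0 = 1)
s(F) = √(-9 + F) (s(F) = √(F - 9) = √(-9 + F))
(Z(Q, -5) - 27)*s(-4) - 1*(-469) = (1 - 27)*√(-9 - 4) - 1*(-469) = -26*I*√13 + 469 = 469 - 26*I*√13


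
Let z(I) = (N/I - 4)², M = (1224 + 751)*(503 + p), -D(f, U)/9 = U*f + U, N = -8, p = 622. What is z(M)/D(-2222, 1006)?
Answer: 39493899225032/49636173948310546875 ≈ 7.9567e-7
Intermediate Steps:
D(f, U) = -9*U - 9*U*f (D(f, U) = -9*(U*f + U) = -9*(U + U*f) = -9*U - 9*U*f)
M = 2221875 (M = (1224 + 751)*(503 + 622) = 1975*1125 = 2221875)
z(I) = (-4 - 8/I)² (z(I) = (-8/I - 4)² = (-4 - 8/I)²)
z(M)/D(-2222, 1006) = (16*(2 + 2221875)²/2221875²)/((-9*1006*(1 - 2222))) = (16*(1/4936728515625)*2221877²)/((-9*1006*(-2221))) = (16*(1/4936728515625)*4936737403129)/20108934 = (78987798450064/4936728515625)*(1/20108934) = 39493899225032/49636173948310546875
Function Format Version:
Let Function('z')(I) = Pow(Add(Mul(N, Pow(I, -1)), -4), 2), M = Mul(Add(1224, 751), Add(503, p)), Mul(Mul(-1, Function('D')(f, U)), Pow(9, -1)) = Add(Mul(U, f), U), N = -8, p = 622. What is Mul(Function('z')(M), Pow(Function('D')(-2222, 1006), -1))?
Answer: Rational(39493899225032, 49636173948310546875) ≈ 7.9567e-7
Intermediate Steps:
Function('D')(f, U) = Add(Mul(-9, U), Mul(-9, U, f)) (Function('D')(f, U) = Mul(-9, Add(Mul(U, f), U)) = Mul(-9, Add(U, Mul(U, f))) = Add(Mul(-9, U), Mul(-9, U, f)))
M = 2221875 (M = Mul(Add(1224, 751), Add(503, 622)) = Mul(1975, 1125) = 2221875)
Function('z')(I) = Pow(Add(-4, Mul(-8, Pow(I, -1))), 2) (Function('z')(I) = Pow(Add(Mul(-8, Pow(I, -1)), -4), 2) = Pow(Add(-4, Mul(-8, Pow(I, -1))), 2))
Mul(Function('z')(M), Pow(Function('D')(-2222, 1006), -1)) = Mul(Mul(16, Pow(2221875, -2), Pow(Add(2, 2221875), 2)), Pow(Mul(-9, 1006, Add(1, -2222)), -1)) = Mul(Mul(16, Rational(1, 4936728515625), Pow(2221877, 2)), Pow(Mul(-9, 1006, -2221), -1)) = Mul(Mul(16, Rational(1, 4936728515625), 4936737403129), Pow(20108934, -1)) = Mul(Rational(78987798450064, 4936728515625), Rational(1, 20108934)) = Rational(39493899225032, 49636173948310546875)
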